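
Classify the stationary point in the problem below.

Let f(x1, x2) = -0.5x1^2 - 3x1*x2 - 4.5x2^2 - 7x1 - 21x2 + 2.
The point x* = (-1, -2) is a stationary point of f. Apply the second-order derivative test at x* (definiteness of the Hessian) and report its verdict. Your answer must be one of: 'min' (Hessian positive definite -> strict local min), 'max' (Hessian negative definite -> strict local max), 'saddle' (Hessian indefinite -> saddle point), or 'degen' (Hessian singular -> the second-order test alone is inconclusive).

Compute the Hessian H = grad^2 f:
  H = [[-1, -3], [-3, -9]]
Verify stationarity: grad f(x*) = H x* + g = (0, 0).
Eigenvalues of H: -10, 0.
H has a zero eigenvalue (singular; negative semidefinite but not definite), so H is neither positive definite, negative definite, nor indefinite. The second-order test alone is inconclusive -> degen.
(Indeed, f is constant along the null direction of H through x*, so x* is not a strict local extremum.)

degen


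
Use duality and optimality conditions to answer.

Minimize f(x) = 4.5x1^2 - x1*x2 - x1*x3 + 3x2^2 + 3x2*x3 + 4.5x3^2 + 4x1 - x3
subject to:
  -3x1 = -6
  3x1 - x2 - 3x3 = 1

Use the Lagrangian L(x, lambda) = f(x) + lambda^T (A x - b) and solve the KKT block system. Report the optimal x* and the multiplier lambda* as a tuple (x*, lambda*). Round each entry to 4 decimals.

Form the Lagrangian:
  L(x, lambda) = (1/2) x^T Q x + c^T x + lambda^T (A x - b)
Stationarity (grad_x L = 0): Q x + c + A^T lambda = 0.
Primal feasibility: A x = b.

This gives the KKT block system:
  [ Q   A^T ] [ x     ]   [-c ]
  [ A    0  ] [ lambda ] = [ b ]

Solving the linear system:
  x*      = (2, 0.2, 1.6)
  lambda* = (10.7333, 4)
  f(x*)   = 33.4

x* = (2, 0.2, 1.6), lambda* = (10.7333, 4)


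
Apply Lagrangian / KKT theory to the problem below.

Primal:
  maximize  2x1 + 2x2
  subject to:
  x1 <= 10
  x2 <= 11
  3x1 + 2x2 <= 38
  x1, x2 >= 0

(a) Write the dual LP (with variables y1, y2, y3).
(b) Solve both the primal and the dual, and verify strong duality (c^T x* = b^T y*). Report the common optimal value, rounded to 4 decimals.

The standard primal-dual pair for 'max c^T x s.t. A x <= b, x >= 0' is:
  Dual:  min b^T y  s.t.  A^T y >= c,  y >= 0.

So the dual LP is:
  minimize  10y1 + 11y2 + 38y3
  subject to:
    y1 + 3y3 >= 2
    y2 + 2y3 >= 2
    y1, y2, y3 >= 0

Solving the primal: x* = (5.3333, 11).
  primal value c^T x* = 32.6667.
Solving the dual: y* = (0, 0.6667, 0.6667).
  dual value b^T y* = 32.6667.
Strong duality: c^T x* = b^T y*. Confirmed.

32.6667


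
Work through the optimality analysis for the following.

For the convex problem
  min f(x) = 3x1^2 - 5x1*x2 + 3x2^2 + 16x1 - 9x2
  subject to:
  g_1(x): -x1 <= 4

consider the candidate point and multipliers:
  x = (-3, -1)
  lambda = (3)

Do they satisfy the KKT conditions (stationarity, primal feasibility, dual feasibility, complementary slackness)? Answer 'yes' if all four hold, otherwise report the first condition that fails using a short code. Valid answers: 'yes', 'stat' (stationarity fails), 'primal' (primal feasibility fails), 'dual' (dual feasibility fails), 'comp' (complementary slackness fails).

Gradient of f: grad f(x) = Q x + c = (3, 0)
Constraint values g_i(x) = a_i^T x - b_i:
  g_1((-3, -1)) = -1
Stationarity residual: grad f(x) + sum_i lambda_i a_i = (0, 0)
  -> stationarity OK
Primal feasibility (all g_i <= 0): OK
Dual feasibility (all lambda_i >= 0): OK
Complementary slackness (lambda_i * g_i(x) = 0 for all i): FAILS

Verdict: the first failing condition is complementary_slackness -> comp.

comp


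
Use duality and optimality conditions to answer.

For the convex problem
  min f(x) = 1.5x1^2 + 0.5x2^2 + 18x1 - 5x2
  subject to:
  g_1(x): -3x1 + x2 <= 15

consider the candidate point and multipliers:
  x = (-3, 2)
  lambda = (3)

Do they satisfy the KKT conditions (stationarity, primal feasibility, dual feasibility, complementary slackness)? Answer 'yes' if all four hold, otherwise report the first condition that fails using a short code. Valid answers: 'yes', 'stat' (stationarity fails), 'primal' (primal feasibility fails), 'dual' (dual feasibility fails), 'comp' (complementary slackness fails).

Gradient of f: grad f(x) = Q x + c = (9, -3)
Constraint values g_i(x) = a_i^T x - b_i:
  g_1((-3, 2)) = -4
Stationarity residual: grad f(x) + sum_i lambda_i a_i = (0, 0)
  -> stationarity OK
Primal feasibility (all g_i <= 0): OK
Dual feasibility (all lambda_i >= 0): OK
Complementary slackness (lambda_i * g_i(x) = 0 for all i): FAILS

Verdict: the first failing condition is complementary_slackness -> comp.

comp


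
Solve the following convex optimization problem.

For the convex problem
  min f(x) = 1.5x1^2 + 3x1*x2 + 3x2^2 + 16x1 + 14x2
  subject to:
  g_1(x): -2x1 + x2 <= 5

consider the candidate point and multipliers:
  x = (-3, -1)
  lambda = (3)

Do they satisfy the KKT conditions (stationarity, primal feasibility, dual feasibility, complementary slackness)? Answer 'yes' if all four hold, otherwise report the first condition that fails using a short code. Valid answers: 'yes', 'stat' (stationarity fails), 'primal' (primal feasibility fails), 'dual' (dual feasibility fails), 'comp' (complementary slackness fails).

Gradient of f: grad f(x) = Q x + c = (4, -1)
Constraint values g_i(x) = a_i^T x - b_i:
  g_1((-3, -1)) = 0
Stationarity residual: grad f(x) + sum_i lambda_i a_i = (-2, 2)
  -> stationarity FAILS
Primal feasibility (all g_i <= 0): OK
Dual feasibility (all lambda_i >= 0): OK
Complementary slackness (lambda_i * g_i(x) = 0 for all i): OK

Verdict: the first failing condition is stationarity -> stat.

stat


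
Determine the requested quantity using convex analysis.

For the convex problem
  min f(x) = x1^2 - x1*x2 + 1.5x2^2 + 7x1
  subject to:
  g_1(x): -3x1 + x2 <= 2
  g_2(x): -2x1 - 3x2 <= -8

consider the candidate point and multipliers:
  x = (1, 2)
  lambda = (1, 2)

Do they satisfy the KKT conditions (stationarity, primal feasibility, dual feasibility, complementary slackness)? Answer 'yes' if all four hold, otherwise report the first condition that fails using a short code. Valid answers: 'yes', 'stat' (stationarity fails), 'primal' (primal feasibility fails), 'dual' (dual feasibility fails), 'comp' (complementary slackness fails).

Gradient of f: grad f(x) = Q x + c = (7, 5)
Constraint values g_i(x) = a_i^T x - b_i:
  g_1((1, 2)) = -3
  g_2((1, 2)) = 0
Stationarity residual: grad f(x) + sum_i lambda_i a_i = (0, 0)
  -> stationarity OK
Primal feasibility (all g_i <= 0): OK
Dual feasibility (all lambda_i >= 0): OK
Complementary slackness (lambda_i * g_i(x) = 0 for all i): FAILS

Verdict: the first failing condition is complementary_slackness -> comp.

comp


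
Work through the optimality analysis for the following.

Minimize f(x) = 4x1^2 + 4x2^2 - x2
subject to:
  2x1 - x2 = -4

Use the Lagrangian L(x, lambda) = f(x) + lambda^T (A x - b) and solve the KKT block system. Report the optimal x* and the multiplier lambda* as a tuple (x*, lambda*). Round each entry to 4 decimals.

Form the Lagrangian:
  L(x, lambda) = (1/2) x^T Q x + c^T x + lambda^T (A x - b)
Stationarity (grad_x L = 0): Q x + c + A^T lambda = 0.
Primal feasibility: A x = b.

This gives the KKT block system:
  [ Q   A^T ] [ x     ]   [-c ]
  [ A    0  ] [ lambda ] = [ b ]

Solving the linear system:
  x*      = (-1.55, 0.9)
  lambda* = (6.2)
  f(x*)   = 11.95

x* = (-1.55, 0.9), lambda* = (6.2)


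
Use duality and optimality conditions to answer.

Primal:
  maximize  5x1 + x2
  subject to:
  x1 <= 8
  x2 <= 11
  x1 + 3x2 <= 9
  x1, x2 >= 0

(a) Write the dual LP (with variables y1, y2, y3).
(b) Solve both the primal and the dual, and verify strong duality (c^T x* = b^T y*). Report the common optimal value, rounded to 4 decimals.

The standard primal-dual pair for 'max c^T x s.t. A x <= b, x >= 0' is:
  Dual:  min b^T y  s.t.  A^T y >= c,  y >= 0.

So the dual LP is:
  minimize  8y1 + 11y2 + 9y3
  subject to:
    y1 + y3 >= 5
    y2 + 3y3 >= 1
    y1, y2, y3 >= 0

Solving the primal: x* = (8, 0.3333).
  primal value c^T x* = 40.3333.
Solving the dual: y* = (4.6667, 0, 0.3333).
  dual value b^T y* = 40.3333.
Strong duality: c^T x* = b^T y*. Confirmed.

40.3333


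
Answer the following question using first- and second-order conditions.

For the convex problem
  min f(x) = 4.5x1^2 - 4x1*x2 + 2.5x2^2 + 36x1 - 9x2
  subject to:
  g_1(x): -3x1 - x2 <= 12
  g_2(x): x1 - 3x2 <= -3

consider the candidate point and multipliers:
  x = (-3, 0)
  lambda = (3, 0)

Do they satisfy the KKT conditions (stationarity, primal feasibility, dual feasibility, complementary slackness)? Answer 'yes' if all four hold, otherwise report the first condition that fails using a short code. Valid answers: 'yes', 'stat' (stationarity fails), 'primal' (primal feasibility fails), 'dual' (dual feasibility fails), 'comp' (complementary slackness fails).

Gradient of f: grad f(x) = Q x + c = (9, 3)
Constraint values g_i(x) = a_i^T x - b_i:
  g_1((-3, 0)) = -3
  g_2((-3, 0)) = 0
Stationarity residual: grad f(x) + sum_i lambda_i a_i = (0, 0)
  -> stationarity OK
Primal feasibility (all g_i <= 0): OK
Dual feasibility (all lambda_i >= 0): OK
Complementary slackness (lambda_i * g_i(x) = 0 for all i): FAILS

Verdict: the first failing condition is complementary_slackness -> comp.

comp


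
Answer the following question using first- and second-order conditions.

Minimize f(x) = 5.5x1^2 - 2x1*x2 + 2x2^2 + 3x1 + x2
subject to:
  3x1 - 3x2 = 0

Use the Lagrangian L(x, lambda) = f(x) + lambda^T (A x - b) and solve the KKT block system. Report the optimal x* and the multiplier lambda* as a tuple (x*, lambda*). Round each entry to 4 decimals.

Form the Lagrangian:
  L(x, lambda) = (1/2) x^T Q x + c^T x + lambda^T (A x - b)
Stationarity (grad_x L = 0): Q x + c + A^T lambda = 0.
Primal feasibility: A x = b.

This gives the KKT block system:
  [ Q   A^T ] [ x     ]   [-c ]
  [ A    0  ] [ lambda ] = [ b ]

Solving the linear system:
  x*      = (-0.3636, -0.3636)
  lambda* = (0.0909)
  f(x*)   = -0.7273

x* = (-0.3636, -0.3636), lambda* = (0.0909)


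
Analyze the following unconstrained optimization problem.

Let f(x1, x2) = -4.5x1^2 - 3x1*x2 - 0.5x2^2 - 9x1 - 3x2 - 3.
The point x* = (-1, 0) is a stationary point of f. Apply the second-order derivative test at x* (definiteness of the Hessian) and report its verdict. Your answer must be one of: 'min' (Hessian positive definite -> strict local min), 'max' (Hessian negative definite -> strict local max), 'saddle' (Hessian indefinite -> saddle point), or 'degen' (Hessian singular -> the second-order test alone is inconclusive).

Compute the Hessian H = grad^2 f:
  H = [[-9, -3], [-3, -1]]
Verify stationarity: grad f(x*) = H x* + g = (0, 0).
Eigenvalues of H: -10, 0.
H has a zero eigenvalue (singular; negative semidefinite but not definite), so H is neither positive definite, negative definite, nor indefinite. The second-order test alone is inconclusive -> degen.
(Indeed, f is constant along the null direction of H through x*, so x* is not a strict local extremum.)

degen


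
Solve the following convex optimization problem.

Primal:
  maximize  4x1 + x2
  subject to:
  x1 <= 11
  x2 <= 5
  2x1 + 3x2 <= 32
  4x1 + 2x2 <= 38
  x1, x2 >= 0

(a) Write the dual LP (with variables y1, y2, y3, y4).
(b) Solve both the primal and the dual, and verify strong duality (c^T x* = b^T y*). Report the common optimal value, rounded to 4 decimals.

The standard primal-dual pair for 'max c^T x s.t. A x <= b, x >= 0' is:
  Dual:  min b^T y  s.t.  A^T y >= c,  y >= 0.

So the dual LP is:
  minimize  11y1 + 5y2 + 32y3 + 38y4
  subject to:
    y1 + 2y3 + 4y4 >= 4
    y2 + 3y3 + 2y4 >= 1
    y1, y2, y3, y4 >= 0

Solving the primal: x* = (9.5, 0).
  primal value c^T x* = 38.
Solving the dual: y* = (0, 0, 0, 1).
  dual value b^T y* = 38.
Strong duality: c^T x* = b^T y*. Confirmed.

38


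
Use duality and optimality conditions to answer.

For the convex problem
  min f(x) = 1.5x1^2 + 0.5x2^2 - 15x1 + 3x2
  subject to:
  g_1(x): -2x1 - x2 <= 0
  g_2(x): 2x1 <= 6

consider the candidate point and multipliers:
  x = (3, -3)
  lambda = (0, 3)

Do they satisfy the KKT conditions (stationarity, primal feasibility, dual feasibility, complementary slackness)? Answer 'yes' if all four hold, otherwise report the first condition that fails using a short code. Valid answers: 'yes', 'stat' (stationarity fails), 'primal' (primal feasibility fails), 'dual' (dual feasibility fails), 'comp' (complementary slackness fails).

Gradient of f: grad f(x) = Q x + c = (-6, 0)
Constraint values g_i(x) = a_i^T x - b_i:
  g_1((3, -3)) = -3
  g_2((3, -3)) = 0
Stationarity residual: grad f(x) + sum_i lambda_i a_i = (0, 0)
  -> stationarity OK
Primal feasibility (all g_i <= 0): OK
Dual feasibility (all lambda_i >= 0): OK
Complementary slackness (lambda_i * g_i(x) = 0 for all i): OK

Verdict: yes, KKT holds.

yes


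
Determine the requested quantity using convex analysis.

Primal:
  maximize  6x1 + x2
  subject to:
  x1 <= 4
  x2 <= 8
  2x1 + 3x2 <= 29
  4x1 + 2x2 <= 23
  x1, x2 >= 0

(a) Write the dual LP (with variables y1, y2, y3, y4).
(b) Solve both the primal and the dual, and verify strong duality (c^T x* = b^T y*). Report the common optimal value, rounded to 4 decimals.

The standard primal-dual pair for 'max c^T x s.t. A x <= b, x >= 0' is:
  Dual:  min b^T y  s.t.  A^T y >= c,  y >= 0.

So the dual LP is:
  minimize  4y1 + 8y2 + 29y3 + 23y4
  subject to:
    y1 + 2y3 + 4y4 >= 6
    y2 + 3y3 + 2y4 >= 1
    y1, y2, y3, y4 >= 0

Solving the primal: x* = (4, 3.5).
  primal value c^T x* = 27.5.
Solving the dual: y* = (4, 0, 0, 0.5).
  dual value b^T y* = 27.5.
Strong duality: c^T x* = b^T y*. Confirmed.

27.5


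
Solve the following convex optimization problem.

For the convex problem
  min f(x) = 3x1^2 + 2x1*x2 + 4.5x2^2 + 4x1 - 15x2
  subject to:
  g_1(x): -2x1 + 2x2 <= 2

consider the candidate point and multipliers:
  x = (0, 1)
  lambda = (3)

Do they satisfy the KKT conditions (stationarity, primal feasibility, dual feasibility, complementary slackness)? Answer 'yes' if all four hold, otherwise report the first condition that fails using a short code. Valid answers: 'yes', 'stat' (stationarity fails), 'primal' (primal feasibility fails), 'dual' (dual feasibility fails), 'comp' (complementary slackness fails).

Gradient of f: grad f(x) = Q x + c = (6, -6)
Constraint values g_i(x) = a_i^T x - b_i:
  g_1((0, 1)) = 0
Stationarity residual: grad f(x) + sum_i lambda_i a_i = (0, 0)
  -> stationarity OK
Primal feasibility (all g_i <= 0): OK
Dual feasibility (all lambda_i >= 0): OK
Complementary slackness (lambda_i * g_i(x) = 0 for all i): OK

Verdict: yes, KKT holds.

yes


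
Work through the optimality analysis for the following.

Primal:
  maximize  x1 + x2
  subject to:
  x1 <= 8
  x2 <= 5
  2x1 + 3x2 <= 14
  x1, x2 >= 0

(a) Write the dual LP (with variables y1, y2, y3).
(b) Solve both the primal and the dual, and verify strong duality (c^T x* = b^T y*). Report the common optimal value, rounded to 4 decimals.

The standard primal-dual pair for 'max c^T x s.t. A x <= b, x >= 0' is:
  Dual:  min b^T y  s.t.  A^T y >= c,  y >= 0.

So the dual LP is:
  minimize  8y1 + 5y2 + 14y3
  subject to:
    y1 + 2y3 >= 1
    y2 + 3y3 >= 1
    y1, y2, y3 >= 0

Solving the primal: x* = (7, 0).
  primal value c^T x* = 7.
Solving the dual: y* = (0, 0, 0.5).
  dual value b^T y* = 7.
Strong duality: c^T x* = b^T y*. Confirmed.

7


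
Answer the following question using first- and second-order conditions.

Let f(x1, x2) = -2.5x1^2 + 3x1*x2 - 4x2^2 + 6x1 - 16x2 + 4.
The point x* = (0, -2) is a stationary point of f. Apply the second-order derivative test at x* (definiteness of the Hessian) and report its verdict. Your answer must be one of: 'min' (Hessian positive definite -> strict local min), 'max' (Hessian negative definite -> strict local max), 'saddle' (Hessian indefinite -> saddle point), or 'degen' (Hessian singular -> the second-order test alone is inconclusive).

Compute the Hessian H = grad^2 f:
  H = [[-5, 3], [3, -8]]
Verify stationarity: grad f(x*) = H x* + g = (0, 0).
Eigenvalues of H: -9.8541, -3.1459.
Both eigenvalues < 0, so H is negative definite -> x* is a strict local max.

max


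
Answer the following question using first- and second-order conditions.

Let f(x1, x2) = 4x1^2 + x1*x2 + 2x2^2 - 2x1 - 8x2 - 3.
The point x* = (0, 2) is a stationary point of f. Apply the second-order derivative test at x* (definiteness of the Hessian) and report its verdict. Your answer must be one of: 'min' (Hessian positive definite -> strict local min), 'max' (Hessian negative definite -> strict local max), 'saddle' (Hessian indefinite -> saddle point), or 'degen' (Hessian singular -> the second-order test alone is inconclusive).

Compute the Hessian H = grad^2 f:
  H = [[8, 1], [1, 4]]
Verify stationarity: grad f(x*) = H x* + g = (0, 0).
Eigenvalues of H: 3.7639, 8.2361.
Both eigenvalues > 0, so H is positive definite -> x* is a strict local min.

min


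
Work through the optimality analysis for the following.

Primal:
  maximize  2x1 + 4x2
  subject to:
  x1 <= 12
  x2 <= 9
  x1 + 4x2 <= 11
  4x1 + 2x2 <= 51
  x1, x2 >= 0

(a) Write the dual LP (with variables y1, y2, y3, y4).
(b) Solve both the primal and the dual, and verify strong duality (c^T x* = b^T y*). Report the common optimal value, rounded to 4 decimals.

The standard primal-dual pair for 'max c^T x s.t. A x <= b, x >= 0' is:
  Dual:  min b^T y  s.t.  A^T y >= c,  y >= 0.

So the dual LP is:
  minimize  12y1 + 9y2 + 11y3 + 51y4
  subject to:
    y1 + y3 + 4y4 >= 2
    y2 + 4y3 + 2y4 >= 4
    y1, y2, y3, y4 >= 0

Solving the primal: x* = (11, 0).
  primal value c^T x* = 22.
Solving the dual: y* = (0, 0, 2, 0).
  dual value b^T y* = 22.
Strong duality: c^T x* = b^T y*. Confirmed.

22


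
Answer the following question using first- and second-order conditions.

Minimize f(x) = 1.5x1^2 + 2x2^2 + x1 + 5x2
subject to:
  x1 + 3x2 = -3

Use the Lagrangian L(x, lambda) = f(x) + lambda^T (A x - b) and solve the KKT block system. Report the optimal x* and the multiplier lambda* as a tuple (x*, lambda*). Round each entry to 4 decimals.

Form the Lagrangian:
  L(x, lambda) = (1/2) x^T Q x + c^T x + lambda^T (A x - b)
Stationarity (grad_x L = 0): Q x + c + A^T lambda = 0.
Primal feasibility: A x = b.

This gives the KKT block system:
  [ Q   A^T ] [ x     ]   [-c ]
  [ A    0  ] [ lambda ] = [ b ]

Solving the linear system:
  x*      = (-0.1935, -0.9355)
  lambda* = (-0.4194)
  f(x*)   = -3.0645

x* = (-0.1935, -0.9355), lambda* = (-0.4194)


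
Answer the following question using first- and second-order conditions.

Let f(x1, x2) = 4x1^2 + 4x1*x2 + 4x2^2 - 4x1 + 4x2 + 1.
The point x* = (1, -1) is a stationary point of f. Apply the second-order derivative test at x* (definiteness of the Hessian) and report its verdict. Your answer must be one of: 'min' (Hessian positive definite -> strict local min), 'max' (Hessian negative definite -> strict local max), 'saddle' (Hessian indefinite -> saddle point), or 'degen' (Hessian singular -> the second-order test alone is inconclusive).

Compute the Hessian H = grad^2 f:
  H = [[8, 4], [4, 8]]
Verify stationarity: grad f(x*) = H x* + g = (0, 0).
Eigenvalues of H: 4, 12.
Both eigenvalues > 0, so H is positive definite -> x* is a strict local min.

min


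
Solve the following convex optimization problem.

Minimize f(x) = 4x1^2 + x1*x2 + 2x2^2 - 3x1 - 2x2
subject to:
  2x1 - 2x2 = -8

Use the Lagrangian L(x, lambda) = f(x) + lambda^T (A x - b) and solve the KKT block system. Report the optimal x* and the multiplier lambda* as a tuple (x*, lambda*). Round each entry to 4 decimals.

Form the Lagrangian:
  L(x, lambda) = (1/2) x^T Q x + c^T x + lambda^T (A x - b)
Stationarity (grad_x L = 0): Q x + c + A^T lambda = 0.
Primal feasibility: A x = b.

This gives the KKT block system:
  [ Q   A^T ] [ x     ]   [-c ]
  [ A    0  ] [ lambda ] = [ b ]

Solving the linear system:
  x*      = (-1.0714, 2.9286)
  lambda* = (4.3214)
  f(x*)   = 15.9643

x* = (-1.0714, 2.9286), lambda* = (4.3214)


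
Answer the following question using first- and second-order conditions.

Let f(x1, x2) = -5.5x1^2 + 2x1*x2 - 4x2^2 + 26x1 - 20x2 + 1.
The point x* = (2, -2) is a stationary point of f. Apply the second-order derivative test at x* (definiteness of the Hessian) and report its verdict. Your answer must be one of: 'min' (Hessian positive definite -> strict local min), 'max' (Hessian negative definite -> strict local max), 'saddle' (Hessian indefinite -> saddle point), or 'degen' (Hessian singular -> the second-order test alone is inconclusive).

Compute the Hessian H = grad^2 f:
  H = [[-11, 2], [2, -8]]
Verify stationarity: grad f(x*) = H x* + g = (0, 0).
Eigenvalues of H: -12, -7.
Both eigenvalues < 0, so H is negative definite -> x* is a strict local max.

max


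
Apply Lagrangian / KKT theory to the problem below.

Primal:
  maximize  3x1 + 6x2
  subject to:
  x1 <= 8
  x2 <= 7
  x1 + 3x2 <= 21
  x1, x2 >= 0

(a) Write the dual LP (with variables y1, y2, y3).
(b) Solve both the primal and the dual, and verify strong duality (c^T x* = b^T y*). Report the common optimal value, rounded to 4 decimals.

The standard primal-dual pair for 'max c^T x s.t. A x <= b, x >= 0' is:
  Dual:  min b^T y  s.t.  A^T y >= c,  y >= 0.

So the dual LP is:
  minimize  8y1 + 7y2 + 21y3
  subject to:
    y1 + y3 >= 3
    y2 + 3y3 >= 6
    y1, y2, y3 >= 0

Solving the primal: x* = (8, 4.3333).
  primal value c^T x* = 50.
Solving the dual: y* = (1, 0, 2).
  dual value b^T y* = 50.
Strong duality: c^T x* = b^T y*. Confirmed.

50


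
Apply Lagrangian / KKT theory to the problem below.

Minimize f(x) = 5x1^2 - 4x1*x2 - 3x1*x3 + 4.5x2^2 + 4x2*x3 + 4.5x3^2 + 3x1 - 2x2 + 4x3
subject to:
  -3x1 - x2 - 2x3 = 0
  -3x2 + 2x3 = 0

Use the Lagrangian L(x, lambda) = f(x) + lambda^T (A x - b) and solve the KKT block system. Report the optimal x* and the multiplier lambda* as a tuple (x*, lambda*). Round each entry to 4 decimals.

Form the Lagrangian:
  L(x, lambda) = (1/2) x^T Q x + c^T x + lambda^T (A x - b)
Stationarity (grad_x L = 0): Q x + c + A^T lambda = 0.
Primal feasibility: A x = b.

This gives the KKT block system:
  [ Q   A^T ] [ x     ]   [-c ]
  [ A    0  ] [ lambda ] = [ b ]

Solving the linear system:
  x*      = (0, 0, 0)
  lambda* = (1, -1)
  f(x*)   = 0

x* = (0, 0, 0), lambda* = (1, -1)


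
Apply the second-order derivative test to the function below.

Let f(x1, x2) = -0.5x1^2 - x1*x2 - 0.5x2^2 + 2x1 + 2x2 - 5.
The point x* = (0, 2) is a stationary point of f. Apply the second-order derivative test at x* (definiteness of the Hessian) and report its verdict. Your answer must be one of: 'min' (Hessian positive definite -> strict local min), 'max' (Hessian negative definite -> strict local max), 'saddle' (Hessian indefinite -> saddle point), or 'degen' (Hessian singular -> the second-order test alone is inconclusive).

Compute the Hessian H = grad^2 f:
  H = [[-1, -1], [-1, -1]]
Verify stationarity: grad f(x*) = H x* + g = (0, 0).
Eigenvalues of H: -2, 0.
H has a zero eigenvalue (singular; negative semidefinite but not definite), so H is neither positive definite, negative definite, nor indefinite. The second-order test alone is inconclusive -> degen.
(Indeed, f is constant along the null direction of H through x*, so x* is not a strict local extremum.)

degen


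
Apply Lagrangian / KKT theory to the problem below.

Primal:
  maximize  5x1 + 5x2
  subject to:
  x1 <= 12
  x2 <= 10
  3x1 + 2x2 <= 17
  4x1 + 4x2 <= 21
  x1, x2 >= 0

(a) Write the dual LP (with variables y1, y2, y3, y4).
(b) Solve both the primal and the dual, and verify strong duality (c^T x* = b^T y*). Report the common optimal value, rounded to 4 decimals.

The standard primal-dual pair for 'max c^T x s.t. A x <= b, x >= 0' is:
  Dual:  min b^T y  s.t.  A^T y >= c,  y >= 0.

So the dual LP is:
  minimize  12y1 + 10y2 + 17y3 + 21y4
  subject to:
    y1 + 3y3 + 4y4 >= 5
    y2 + 2y3 + 4y4 >= 5
    y1, y2, y3, y4 >= 0

Solving the primal: x* = (5.25, 0).
  primal value c^T x* = 26.25.
Solving the dual: y* = (0, 0, 0, 1.25).
  dual value b^T y* = 26.25.
Strong duality: c^T x* = b^T y*. Confirmed.

26.25


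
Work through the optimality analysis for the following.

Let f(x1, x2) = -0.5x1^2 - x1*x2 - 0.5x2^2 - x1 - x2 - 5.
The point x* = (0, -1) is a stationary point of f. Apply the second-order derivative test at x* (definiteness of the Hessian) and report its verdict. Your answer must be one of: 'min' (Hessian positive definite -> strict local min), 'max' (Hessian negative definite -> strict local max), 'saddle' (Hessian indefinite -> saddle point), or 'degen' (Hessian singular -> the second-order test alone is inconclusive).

Compute the Hessian H = grad^2 f:
  H = [[-1, -1], [-1, -1]]
Verify stationarity: grad f(x*) = H x* + g = (0, 0).
Eigenvalues of H: -2, 0.
H has a zero eigenvalue (singular; negative semidefinite but not definite), so H is neither positive definite, negative definite, nor indefinite. The second-order test alone is inconclusive -> degen.
(Indeed, f is constant along the null direction of H through x*, so x* is not a strict local extremum.)

degen


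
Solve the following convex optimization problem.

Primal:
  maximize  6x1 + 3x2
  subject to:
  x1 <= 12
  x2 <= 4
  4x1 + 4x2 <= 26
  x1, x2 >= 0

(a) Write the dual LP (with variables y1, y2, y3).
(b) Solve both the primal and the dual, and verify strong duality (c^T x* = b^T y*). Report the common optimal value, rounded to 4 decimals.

The standard primal-dual pair for 'max c^T x s.t. A x <= b, x >= 0' is:
  Dual:  min b^T y  s.t.  A^T y >= c,  y >= 0.

So the dual LP is:
  minimize  12y1 + 4y2 + 26y3
  subject to:
    y1 + 4y3 >= 6
    y2 + 4y3 >= 3
    y1, y2, y3 >= 0

Solving the primal: x* = (6.5, 0).
  primal value c^T x* = 39.
Solving the dual: y* = (0, 0, 1.5).
  dual value b^T y* = 39.
Strong duality: c^T x* = b^T y*. Confirmed.

39


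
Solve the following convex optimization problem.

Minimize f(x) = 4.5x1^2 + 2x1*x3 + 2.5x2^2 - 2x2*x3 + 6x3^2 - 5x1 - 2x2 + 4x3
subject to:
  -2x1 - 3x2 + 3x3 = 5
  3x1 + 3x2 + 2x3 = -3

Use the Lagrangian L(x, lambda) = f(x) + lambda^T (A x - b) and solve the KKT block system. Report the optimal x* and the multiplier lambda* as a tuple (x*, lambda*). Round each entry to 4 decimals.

Form the Lagrangian:
  L(x, lambda) = (1/2) x^T Q x + c^T x + lambda^T (A x - b)
Stationarity (grad_x L = 0): Q x + c + A^T lambda = 0.
Primal feasibility: A x = b.

This gives the KKT block system:
  [ Q   A^T ] [ x     ]   [-c ]
  [ A    0  ] [ lambda ] = [ b ]

Solving the linear system:
  x*      = (-0.1234, -1.1597, 0.4247)
  lambda* = (-3.3868, -0.5042)
  f(x*)   = 10.0284

x* = (-0.1234, -1.1597, 0.4247), lambda* = (-3.3868, -0.5042)


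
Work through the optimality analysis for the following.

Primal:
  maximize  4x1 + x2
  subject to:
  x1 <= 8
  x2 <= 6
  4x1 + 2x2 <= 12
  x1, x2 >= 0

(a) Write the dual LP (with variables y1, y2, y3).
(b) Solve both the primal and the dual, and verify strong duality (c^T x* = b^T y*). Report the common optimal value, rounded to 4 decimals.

The standard primal-dual pair for 'max c^T x s.t. A x <= b, x >= 0' is:
  Dual:  min b^T y  s.t.  A^T y >= c,  y >= 0.

So the dual LP is:
  minimize  8y1 + 6y2 + 12y3
  subject to:
    y1 + 4y3 >= 4
    y2 + 2y3 >= 1
    y1, y2, y3 >= 0

Solving the primal: x* = (3, 0).
  primal value c^T x* = 12.
Solving the dual: y* = (0, 0, 1).
  dual value b^T y* = 12.
Strong duality: c^T x* = b^T y*. Confirmed.

12


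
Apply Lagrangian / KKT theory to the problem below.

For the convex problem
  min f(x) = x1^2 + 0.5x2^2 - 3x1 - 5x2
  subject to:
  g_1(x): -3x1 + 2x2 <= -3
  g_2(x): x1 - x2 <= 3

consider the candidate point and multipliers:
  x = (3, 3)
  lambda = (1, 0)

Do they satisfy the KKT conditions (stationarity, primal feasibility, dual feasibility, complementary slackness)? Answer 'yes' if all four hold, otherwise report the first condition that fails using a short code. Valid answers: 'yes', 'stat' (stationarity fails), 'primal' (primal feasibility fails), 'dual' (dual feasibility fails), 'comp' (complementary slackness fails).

Gradient of f: grad f(x) = Q x + c = (3, -2)
Constraint values g_i(x) = a_i^T x - b_i:
  g_1((3, 3)) = 0
  g_2((3, 3)) = -3
Stationarity residual: grad f(x) + sum_i lambda_i a_i = (0, 0)
  -> stationarity OK
Primal feasibility (all g_i <= 0): OK
Dual feasibility (all lambda_i >= 0): OK
Complementary slackness (lambda_i * g_i(x) = 0 for all i): OK

Verdict: yes, KKT holds.

yes


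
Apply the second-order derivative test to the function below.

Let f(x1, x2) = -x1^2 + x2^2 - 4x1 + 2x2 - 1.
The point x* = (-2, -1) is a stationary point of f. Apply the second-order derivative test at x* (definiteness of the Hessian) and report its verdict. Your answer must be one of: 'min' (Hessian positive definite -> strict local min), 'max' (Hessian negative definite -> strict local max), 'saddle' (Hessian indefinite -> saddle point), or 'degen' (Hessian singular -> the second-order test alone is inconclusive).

Compute the Hessian H = grad^2 f:
  H = [[-2, 0], [0, 2]]
Verify stationarity: grad f(x*) = H x* + g = (0, 0).
Eigenvalues of H: -2, 2.
Eigenvalues have mixed signs, so H is indefinite -> x* is a saddle point.

saddle


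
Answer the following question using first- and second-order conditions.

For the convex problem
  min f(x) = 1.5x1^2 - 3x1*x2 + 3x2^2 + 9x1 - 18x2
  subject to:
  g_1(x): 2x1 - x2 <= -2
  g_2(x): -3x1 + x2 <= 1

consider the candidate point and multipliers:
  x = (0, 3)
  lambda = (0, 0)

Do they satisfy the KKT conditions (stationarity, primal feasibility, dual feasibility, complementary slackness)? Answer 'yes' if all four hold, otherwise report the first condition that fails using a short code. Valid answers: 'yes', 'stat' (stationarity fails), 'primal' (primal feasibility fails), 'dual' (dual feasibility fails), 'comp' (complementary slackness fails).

Gradient of f: grad f(x) = Q x + c = (0, 0)
Constraint values g_i(x) = a_i^T x - b_i:
  g_1((0, 3)) = -1
  g_2((0, 3)) = 2
Stationarity residual: grad f(x) + sum_i lambda_i a_i = (0, 0)
  -> stationarity OK
Primal feasibility (all g_i <= 0): FAILS
Dual feasibility (all lambda_i >= 0): OK
Complementary slackness (lambda_i * g_i(x) = 0 for all i): OK

Verdict: the first failing condition is primal_feasibility -> primal.

primal


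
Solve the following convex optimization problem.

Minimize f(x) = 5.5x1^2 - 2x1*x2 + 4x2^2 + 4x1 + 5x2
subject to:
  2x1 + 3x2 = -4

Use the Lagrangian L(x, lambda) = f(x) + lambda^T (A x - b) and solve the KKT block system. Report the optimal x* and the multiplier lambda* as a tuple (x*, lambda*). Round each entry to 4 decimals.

Form the Lagrangian:
  L(x, lambda) = (1/2) x^T Q x + c^T x + lambda^T (A x - b)
Stationarity (grad_x L = 0): Q x + c + A^T lambda = 0.
Primal feasibility: A x = b.

This gives the KKT block system:
  [ Q   A^T ] [ x     ]   [-c ]
  [ A    0  ] [ lambda ] = [ b ]

Solving the linear system:
  x*      = (-0.6065, -0.929)
  lambda* = (0.4065)
  f(x*)   = -2.7226

x* = (-0.6065, -0.929), lambda* = (0.4065)


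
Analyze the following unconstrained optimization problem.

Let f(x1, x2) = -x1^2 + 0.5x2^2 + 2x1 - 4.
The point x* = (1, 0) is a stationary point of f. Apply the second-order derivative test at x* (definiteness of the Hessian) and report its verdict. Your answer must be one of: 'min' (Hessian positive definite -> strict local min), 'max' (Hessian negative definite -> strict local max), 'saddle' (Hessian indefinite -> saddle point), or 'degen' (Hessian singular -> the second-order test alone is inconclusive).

Compute the Hessian H = grad^2 f:
  H = [[-2, 0], [0, 1]]
Verify stationarity: grad f(x*) = H x* + g = (0, 0).
Eigenvalues of H: -2, 1.
Eigenvalues have mixed signs, so H is indefinite -> x* is a saddle point.

saddle


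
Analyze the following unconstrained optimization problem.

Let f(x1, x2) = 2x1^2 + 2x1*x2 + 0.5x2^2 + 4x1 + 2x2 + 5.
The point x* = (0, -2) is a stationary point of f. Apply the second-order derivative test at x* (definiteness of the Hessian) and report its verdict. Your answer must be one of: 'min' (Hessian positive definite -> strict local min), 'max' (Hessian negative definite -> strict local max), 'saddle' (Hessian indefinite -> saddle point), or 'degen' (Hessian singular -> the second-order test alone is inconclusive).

Compute the Hessian H = grad^2 f:
  H = [[4, 2], [2, 1]]
Verify stationarity: grad f(x*) = H x* + g = (0, 0).
Eigenvalues of H: 0, 5.
H has a zero eigenvalue (singular; positive semidefinite but not definite), so H is neither positive definite, negative definite, nor indefinite. The second-order test alone is inconclusive -> degen.
(Indeed, f is constant along the null direction of H through x*, so x* is not a strict local extremum.)

degen


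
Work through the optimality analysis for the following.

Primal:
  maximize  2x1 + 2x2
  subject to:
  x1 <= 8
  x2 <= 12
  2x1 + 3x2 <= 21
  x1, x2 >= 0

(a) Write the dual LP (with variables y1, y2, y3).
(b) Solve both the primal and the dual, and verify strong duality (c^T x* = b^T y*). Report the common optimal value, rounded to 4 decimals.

The standard primal-dual pair for 'max c^T x s.t. A x <= b, x >= 0' is:
  Dual:  min b^T y  s.t.  A^T y >= c,  y >= 0.

So the dual LP is:
  minimize  8y1 + 12y2 + 21y3
  subject to:
    y1 + 2y3 >= 2
    y2 + 3y3 >= 2
    y1, y2, y3 >= 0

Solving the primal: x* = (8, 1.6667).
  primal value c^T x* = 19.3333.
Solving the dual: y* = (0.6667, 0, 0.6667).
  dual value b^T y* = 19.3333.
Strong duality: c^T x* = b^T y*. Confirmed.

19.3333


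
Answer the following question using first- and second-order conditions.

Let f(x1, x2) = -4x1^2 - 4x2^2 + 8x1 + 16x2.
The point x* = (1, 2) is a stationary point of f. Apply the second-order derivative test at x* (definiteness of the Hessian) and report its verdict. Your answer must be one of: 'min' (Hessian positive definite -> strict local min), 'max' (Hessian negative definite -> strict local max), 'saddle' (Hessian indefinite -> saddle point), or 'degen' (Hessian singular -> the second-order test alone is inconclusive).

Compute the Hessian H = grad^2 f:
  H = [[-8, 0], [0, -8]]
Verify stationarity: grad f(x*) = H x* + g = (0, 0).
Eigenvalues of H: -8, -8.
Both eigenvalues < 0, so H is negative definite -> x* is a strict local max.

max


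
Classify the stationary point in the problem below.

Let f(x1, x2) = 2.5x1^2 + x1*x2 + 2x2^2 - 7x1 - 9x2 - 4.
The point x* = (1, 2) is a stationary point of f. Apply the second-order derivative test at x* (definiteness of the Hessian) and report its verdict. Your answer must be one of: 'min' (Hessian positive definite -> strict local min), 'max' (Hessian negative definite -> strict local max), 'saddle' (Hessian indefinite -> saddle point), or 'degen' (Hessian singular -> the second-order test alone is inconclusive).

Compute the Hessian H = grad^2 f:
  H = [[5, 1], [1, 4]]
Verify stationarity: grad f(x*) = H x* + g = (0, 0).
Eigenvalues of H: 3.382, 5.618.
Both eigenvalues > 0, so H is positive definite -> x* is a strict local min.

min


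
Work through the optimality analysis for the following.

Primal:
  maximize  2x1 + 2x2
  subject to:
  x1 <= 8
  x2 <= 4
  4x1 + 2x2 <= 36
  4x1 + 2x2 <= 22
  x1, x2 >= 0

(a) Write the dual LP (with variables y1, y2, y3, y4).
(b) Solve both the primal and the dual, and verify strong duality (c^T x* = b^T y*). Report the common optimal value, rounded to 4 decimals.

The standard primal-dual pair for 'max c^T x s.t. A x <= b, x >= 0' is:
  Dual:  min b^T y  s.t.  A^T y >= c,  y >= 0.

So the dual LP is:
  minimize  8y1 + 4y2 + 36y3 + 22y4
  subject to:
    y1 + 4y3 + 4y4 >= 2
    y2 + 2y3 + 2y4 >= 2
    y1, y2, y3, y4 >= 0

Solving the primal: x* = (3.5, 4).
  primal value c^T x* = 15.
Solving the dual: y* = (0, 1, 0, 0.5).
  dual value b^T y* = 15.
Strong duality: c^T x* = b^T y*. Confirmed.

15


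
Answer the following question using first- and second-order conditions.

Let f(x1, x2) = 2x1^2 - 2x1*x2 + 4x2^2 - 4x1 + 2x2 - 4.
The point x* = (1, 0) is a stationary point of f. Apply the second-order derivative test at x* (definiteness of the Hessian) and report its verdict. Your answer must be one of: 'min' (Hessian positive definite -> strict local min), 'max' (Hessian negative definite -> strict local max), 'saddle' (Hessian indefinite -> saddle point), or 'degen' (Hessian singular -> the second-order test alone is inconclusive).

Compute the Hessian H = grad^2 f:
  H = [[4, -2], [-2, 8]]
Verify stationarity: grad f(x*) = H x* + g = (0, 0).
Eigenvalues of H: 3.1716, 8.8284.
Both eigenvalues > 0, so H is positive definite -> x* is a strict local min.

min


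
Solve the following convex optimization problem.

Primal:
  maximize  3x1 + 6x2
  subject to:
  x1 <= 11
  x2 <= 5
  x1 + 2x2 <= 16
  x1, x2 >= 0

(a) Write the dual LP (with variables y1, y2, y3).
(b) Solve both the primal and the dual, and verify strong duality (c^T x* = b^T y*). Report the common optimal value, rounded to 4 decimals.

The standard primal-dual pair for 'max c^T x s.t. A x <= b, x >= 0' is:
  Dual:  min b^T y  s.t.  A^T y >= c,  y >= 0.

So the dual LP is:
  minimize  11y1 + 5y2 + 16y3
  subject to:
    y1 + y3 >= 3
    y2 + 2y3 >= 6
    y1, y2, y3 >= 0

Solving the primal: x* = (6, 5).
  primal value c^T x* = 48.
Solving the dual: y* = (0, 0, 3).
  dual value b^T y* = 48.
Strong duality: c^T x* = b^T y*. Confirmed.

48


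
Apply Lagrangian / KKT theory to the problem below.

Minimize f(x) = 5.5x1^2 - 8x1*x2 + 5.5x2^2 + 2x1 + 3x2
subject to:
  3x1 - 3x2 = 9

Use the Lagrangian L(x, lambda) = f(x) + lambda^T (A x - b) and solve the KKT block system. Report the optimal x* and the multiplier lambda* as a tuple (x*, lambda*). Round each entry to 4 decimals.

Form the Lagrangian:
  L(x, lambda) = (1/2) x^T Q x + c^T x + lambda^T (A x - b)
Stationarity (grad_x L = 0): Q x + c + A^T lambda = 0.
Primal feasibility: A x = b.

This gives the KKT block system:
  [ Q   A^T ] [ x     ]   [-c ]
  [ A    0  ] [ lambda ] = [ b ]

Solving the linear system:
  x*      = (0.6667, -2.3333)
  lambda* = (-9.3333)
  f(x*)   = 39.1667

x* = (0.6667, -2.3333), lambda* = (-9.3333)


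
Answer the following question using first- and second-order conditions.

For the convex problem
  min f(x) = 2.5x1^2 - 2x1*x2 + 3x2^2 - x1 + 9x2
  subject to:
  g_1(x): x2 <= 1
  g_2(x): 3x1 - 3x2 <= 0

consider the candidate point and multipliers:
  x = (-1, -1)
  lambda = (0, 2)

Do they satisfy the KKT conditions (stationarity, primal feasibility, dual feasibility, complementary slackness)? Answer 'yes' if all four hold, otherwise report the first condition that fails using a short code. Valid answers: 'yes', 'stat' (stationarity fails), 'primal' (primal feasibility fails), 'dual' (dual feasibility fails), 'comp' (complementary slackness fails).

Gradient of f: grad f(x) = Q x + c = (-4, 5)
Constraint values g_i(x) = a_i^T x - b_i:
  g_1((-1, -1)) = -2
  g_2((-1, -1)) = 0
Stationarity residual: grad f(x) + sum_i lambda_i a_i = (2, -1)
  -> stationarity FAILS
Primal feasibility (all g_i <= 0): OK
Dual feasibility (all lambda_i >= 0): OK
Complementary slackness (lambda_i * g_i(x) = 0 for all i): OK

Verdict: the first failing condition is stationarity -> stat.

stat


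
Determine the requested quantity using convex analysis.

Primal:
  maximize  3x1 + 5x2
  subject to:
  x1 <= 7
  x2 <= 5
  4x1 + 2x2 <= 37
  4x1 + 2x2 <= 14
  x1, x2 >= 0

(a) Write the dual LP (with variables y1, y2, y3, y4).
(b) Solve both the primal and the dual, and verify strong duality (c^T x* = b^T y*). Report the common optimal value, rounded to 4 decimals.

The standard primal-dual pair for 'max c^T x s.t. A x <= b, x >= 0' is:
  Dual:  min b^T y  s.t.  A^T y >= c,  y >= 0.

So the dual LP is:
  minimize  7y1 + 5y2 + 37y3 + 14y4
  subject to:
    y1 + 4y3 + 4y4 >= 3
    y2 + 2y3 + 2y4 >= 5
    y1, y2, y3, y4 >= 0

Solving the primal: x* = (1, 5).
  primal value c^T x* = 28.
Solving the dual: y* = (0, 3.5, 0, 0.75).
  dual value b^T y* = 28.
Strong duality: c^T x* = b^T y*. Confirmed.

28


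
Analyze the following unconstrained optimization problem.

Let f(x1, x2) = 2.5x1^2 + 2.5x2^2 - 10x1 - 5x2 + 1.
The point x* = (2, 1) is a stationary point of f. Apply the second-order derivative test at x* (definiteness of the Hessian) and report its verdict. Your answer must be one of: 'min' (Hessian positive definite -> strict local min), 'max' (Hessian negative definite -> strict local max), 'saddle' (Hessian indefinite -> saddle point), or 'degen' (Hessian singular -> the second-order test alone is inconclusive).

Compute the Hessian H = grad^2 f:
  H = [[5, 0], [0, 5]]
Verify stationarity: grad f(x*) = H x* + g = (0, 0).
Eigenvalues of H: 5, 5.
Both eigenvalues > 0, so H is positive definite -> x* is a strict local min.

min
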